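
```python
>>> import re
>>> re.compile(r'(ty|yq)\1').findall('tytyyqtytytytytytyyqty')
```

['ty', 'ty', 'ty', 'ty']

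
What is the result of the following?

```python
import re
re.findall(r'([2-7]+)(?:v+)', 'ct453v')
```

['453']

The pattern matches one or more of a character in [2-7] (captured); then one or more of a literal 'v' (non-capturing group).
With a single group, `findall` returns only what that group captured — 1 item.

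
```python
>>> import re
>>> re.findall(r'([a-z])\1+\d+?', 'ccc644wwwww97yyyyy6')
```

`\1` is not a pattern — it's the concrete string captured by group 1, re-applied verbatim.
Matches: at [0:4] match 'ccc6', group 1 = 'c'; at [6:12] match 'wwwww9', group 1 = 'w'; at [13:19] match 'yyyyy6', group 1 = 'y'.
`findall` collects group 1 from each match (3 total).

['c', 'w', 'y']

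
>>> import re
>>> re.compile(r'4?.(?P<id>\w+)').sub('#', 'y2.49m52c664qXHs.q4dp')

'###'

Every occurrence is swapped for '#'.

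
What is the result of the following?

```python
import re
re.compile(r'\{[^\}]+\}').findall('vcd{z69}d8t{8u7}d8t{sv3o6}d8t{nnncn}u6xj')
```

['{z69}', '{8u7}', '{sv3o6}', '{nnncn}']

Scanning left to right: at [3:8] → '{z69}'; at [11:16] → '{8u7}'; at [19:26] → '{sv3o6}'; at [29:36] → '{nnncn}'.
`findall` yields the raw match text (4 of them) because the pattern has no groups.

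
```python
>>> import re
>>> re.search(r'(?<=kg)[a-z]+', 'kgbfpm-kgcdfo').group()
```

'bfpm'

The `(?=…)`/`(?<=…)` assertion just peeks at neighbouring text; it doesn't advance the match position.
`search` walks the string left to right and returns the first match it finds.
The match spans [2:6] → 'bfpm'.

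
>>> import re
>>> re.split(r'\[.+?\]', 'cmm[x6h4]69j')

['cmm', '69j']

Matches to split on: at [3:9] → '[x6h4]'.
Splitting on the pattern gives 2 pieces.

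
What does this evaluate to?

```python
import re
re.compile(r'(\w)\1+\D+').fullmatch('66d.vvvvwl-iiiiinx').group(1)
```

'6'

After group 1 captures some text, `\1` only succeeds where that same text appears again.
`re.fullmatch` requires the pattern to consume the entire string.
The match spans [0:18] → '66d.vvvvwl-iiiiinx'.
Captured: group 1 = '6'.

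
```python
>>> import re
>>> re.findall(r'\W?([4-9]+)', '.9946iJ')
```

['9946']

This matches optionally a non-word character; then one or more of a character in [4-9] (captured).
Walking the string: at [0:5] match '.9946', group 1 = '9946'.
`findall` collects group 1 from the one match (1 total).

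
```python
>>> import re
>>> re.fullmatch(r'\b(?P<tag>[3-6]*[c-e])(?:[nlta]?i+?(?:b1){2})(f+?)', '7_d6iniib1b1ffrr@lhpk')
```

`fullmatch` succeeds only if the pattern covers the string from start to end.
Here the pattern can't cover the whole string, so the call returns None.

None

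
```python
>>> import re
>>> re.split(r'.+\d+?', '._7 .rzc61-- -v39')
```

['', '']

Splitting on the pattern gives 2 pieces.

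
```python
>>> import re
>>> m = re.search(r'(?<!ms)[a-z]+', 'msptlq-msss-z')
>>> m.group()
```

`(?!…)`/`(?<!…)` only lets a position through if the neighbouring text does NOT match; no characters are consumed.
`search` walks the string left to right and returns the first match it finds.
The match spans [0:6] → 'msptlq'.

'msptlq'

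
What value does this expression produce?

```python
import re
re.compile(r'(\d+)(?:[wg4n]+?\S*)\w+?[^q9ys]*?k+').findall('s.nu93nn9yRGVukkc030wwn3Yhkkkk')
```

Pattern: one or more of a digit (captured); then one or more of one of [wg4n] (lazy), then zero or more of a non-whitespace character (non-capturing group); then one or more of a word character (lazy), then zero or more of any character except [q9ys] (lazy), then one or more of the literal 'k'.
Scanning left to right: at [4:30] match '93nn9yRGVukkc030wwn3Yhkkkk', group 1 = '93'.
With a single group, `findall` returns only what that group captured — 1 item.

['93']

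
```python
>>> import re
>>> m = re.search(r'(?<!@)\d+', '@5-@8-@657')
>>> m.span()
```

A negative assertion filters positions out without eating any characters.
`search` walks the string left to right and returns the first match it finds.
The match spans [8:10] → '57'.

(8, 10)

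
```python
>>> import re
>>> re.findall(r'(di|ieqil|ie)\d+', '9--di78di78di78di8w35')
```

With a single group, `findall` returns only what that group captured — 4 items.

['di', 'di', 'di', 'di']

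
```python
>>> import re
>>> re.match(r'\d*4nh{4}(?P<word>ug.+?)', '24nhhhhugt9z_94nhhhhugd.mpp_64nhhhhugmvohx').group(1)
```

Pattern: zero or more of a digit, then the literal '4n', then exactly 4 of a literal 'h'; then the literal 'ug', then one or more of any character (lazy) (captured as 'word').
`re.match` only tries the pattern at the start of the string.
The match spans [0:10] → '24nhhhhugt'.
Captured: group 1 = 'ugt'.

'ugt'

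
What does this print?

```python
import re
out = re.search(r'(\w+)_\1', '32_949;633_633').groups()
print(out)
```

A backreference is literal: `\1` must see the identical characters the first group matched.
`re.search` scans for the first position where the pattern succeeds.
The match spans [7:14] → '633_633'.
Captured: group 1 = '633'.

('633',)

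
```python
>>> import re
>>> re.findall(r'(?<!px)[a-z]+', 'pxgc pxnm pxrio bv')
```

The negative lookaround is zero-width — it rules out positions where the adjacent text would match, without consuming anything.
With no groups in the pattern, `findall` gives back each whole match — 4 here.

['pxgc', 'pxnm', 'pxrio', 'bv']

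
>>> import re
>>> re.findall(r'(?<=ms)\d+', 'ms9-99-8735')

The `(?=…)`/`(?<=…)` assertion just peeks at neighbouring text; it doesn't advance the match position.
Since nothing is captured, `findall` lists the 1 matched substring directly.

['9']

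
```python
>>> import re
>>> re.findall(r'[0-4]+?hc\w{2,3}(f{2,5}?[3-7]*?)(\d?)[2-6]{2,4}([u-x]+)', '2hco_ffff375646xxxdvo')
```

This matches one or more of a character in [0-4] (lazy), then the literal 'hc', then 2 to 3 of a word character; then 2 to 5 of a literal 'f' (lazy), then zero or more of a character in [3-7] (lazy) (captured); then optionally a digit (captured); then 2 to 4 of a character in [2-6]; then one or more of a character in [u-x] (captured).
Scanning left to right: at [0:18] match '2hco_ffff375646xxx', groups = ('fff3', '7', 'xxx').
Multiple groups make `findall` return tuples — one 3-tuple for the one match.

[('fff3', '7', 'xxx')]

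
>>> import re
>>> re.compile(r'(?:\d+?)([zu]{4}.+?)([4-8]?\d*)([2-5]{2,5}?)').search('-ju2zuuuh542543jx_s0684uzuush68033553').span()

(3, 15)

With the lazy modifier that quantifier settles for the fewest repetitions that let the rest of the pattern succeed (the atoms after it are unaffected and can still be greedy).
The match spans [3:15] → '2zuuuh542543'.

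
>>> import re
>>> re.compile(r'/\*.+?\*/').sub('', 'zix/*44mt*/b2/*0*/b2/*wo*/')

'zixb2b2'

Lazy quantifiers expand one character at a time until the remainder of the pattern can match.
Matches: at [3:11] → '/*44mt*/'; at [13:18] → '/*0*/'; at [20:26] → '/*wo*/'.
Each match is replaced by ''.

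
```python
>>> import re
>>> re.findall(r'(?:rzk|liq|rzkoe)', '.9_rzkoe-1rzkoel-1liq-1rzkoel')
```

['rzk', 'rzk', 'liq', 'rzk']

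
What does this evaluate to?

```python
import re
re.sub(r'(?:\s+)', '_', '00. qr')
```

Pattern: one or more of whitespace (non-capturing group).
Every occurrence is swapped for '_'.

'00._qr'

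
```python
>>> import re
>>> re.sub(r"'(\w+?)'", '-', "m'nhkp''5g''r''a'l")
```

'm----l'

Every occurrence is swapped for '-'.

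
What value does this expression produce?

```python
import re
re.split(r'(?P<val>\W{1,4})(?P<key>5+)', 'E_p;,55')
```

['E_p', ';,', '55', '']

The pattern matches 1 to 4 of a non-word character (captured as 'val'); then one or more of a literal '5' (captured as 'key').
Matches to split on: at [3:7] → ';,55'.
`re.split` interleaves the captured-group text with the surrounding fragments.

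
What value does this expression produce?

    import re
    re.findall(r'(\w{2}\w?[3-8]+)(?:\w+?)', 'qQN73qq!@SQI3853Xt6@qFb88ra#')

['qQN73', 'SQI3853', 'qFb88']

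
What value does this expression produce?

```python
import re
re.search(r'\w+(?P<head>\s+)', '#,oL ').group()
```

'oL '

Pattern: one or more of a word character; then one or more of whitespace (captured as 'head').
Unlike `match`, `search` isn't anchored — it looks for the pattern anywhere in the string.
The match spans [2:5] → 'oL '.
Captured: group 1 = ' '.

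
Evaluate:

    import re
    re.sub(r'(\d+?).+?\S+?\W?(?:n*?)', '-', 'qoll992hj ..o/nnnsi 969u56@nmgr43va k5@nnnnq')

'qoll-hj ..o/nnnsi -u-nmgr-a k-nnnq'

This matches one or more of a digit (lazy) (captured); then one or more of any character (lazy), then one or more of a non-whitespace character (lazy), then optionally a non-word character; then zero or more of a literal 'n' (lazy) (non-capturing group).
A `+?`/`*?`/`{m,n}?` starts at its minimum and grows only as far as needed for what follows to match.
Matches: at [4:7] → '992'; at [20:23] → '969'; at [24:27] → '56@'; at [31:34] → '43v'; at [37:40] → '5@n'.
`sub` substitutes '-' at each match site.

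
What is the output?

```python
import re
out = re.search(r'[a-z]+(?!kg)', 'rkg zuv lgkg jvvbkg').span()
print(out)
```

A negative assertion filters positions out without eating any characters.
The match spans [0:3] → 'rkg'.

(0, 3)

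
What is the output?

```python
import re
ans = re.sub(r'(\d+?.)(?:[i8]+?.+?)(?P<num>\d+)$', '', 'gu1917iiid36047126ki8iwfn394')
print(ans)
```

Pattern: one or more of a digit (lazy), then any character (captured); then one or more of one of [i8] (lazy), then one or more of any character (lazy) (non-capturing group); then one or more of a digit (captured as 'num'); then anchored at the end.
Matches: at [2:28] → '1917iiid36047126ki8iwfn394'.
`sub` substitutes '' at each match site.

gu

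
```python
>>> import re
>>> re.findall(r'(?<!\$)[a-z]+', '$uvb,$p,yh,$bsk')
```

['vb', 'yh', 'sk']

A negative assertion filters positions out without eating any characters.
`findall` yields the raw match text (3 of them) because the pattern has no groups.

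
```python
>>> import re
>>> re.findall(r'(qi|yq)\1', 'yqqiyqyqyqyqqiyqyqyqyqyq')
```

['yq', 'yq', 'yq', 'yq']

`\1` has to match the exact text group 1 already captured.
Walking the string: at [4:8] match 'yqyq', group 1 = 'yq'; at [8:12] match 'yqyq', group 1 = 'yq'; at [14:18] match 'yqyq', group 1 = 'yq'; at [18:22] match 'yqyq', group 1 = 'yq'.
`findall` collects group 1 from each match (4 total).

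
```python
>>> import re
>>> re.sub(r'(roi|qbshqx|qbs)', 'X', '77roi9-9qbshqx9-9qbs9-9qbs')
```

'77X9-9X9-9X9-9X'

Alternation isn't longest-match — the leftmost alternative that fits at this position is chosen.
Matches: at [2:5] → 'roi'; at [8:14] → 'qbshqx'; at [17:20] → 'qbs'; at [23:26] → 'qbs'.
Every occurrence is swapped for 'X'.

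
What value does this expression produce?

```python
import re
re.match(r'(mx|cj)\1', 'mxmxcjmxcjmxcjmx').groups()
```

('mx',)

A backreference is literal: `\1` must see the identical characters the first group matched.
`re.match` won't scan ahead — the pattern has to work from the very first character.
The match spans [0:4] → 'mxmx'.
Captured: group 1 = 'mx'.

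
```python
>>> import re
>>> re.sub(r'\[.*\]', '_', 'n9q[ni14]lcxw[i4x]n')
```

'n9q_n'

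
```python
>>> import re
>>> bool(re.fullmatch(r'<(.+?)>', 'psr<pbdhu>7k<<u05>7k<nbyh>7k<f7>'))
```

For `fullmatch`, every character of the input must be accounted for by the pattern.
Here the string isn't matched end-to-end, so the call returns None, and `bool(None)` is False.

False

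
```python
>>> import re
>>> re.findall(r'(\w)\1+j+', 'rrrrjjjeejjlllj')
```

['r', 'e', 'l']

`\1` is not a pattern — it's the concrete string captured by group 1, re-applied verbatim.
Scanning left to right: at [0:7] match 'rrrrjjj', group 1 = 'r'; at [7:11] match 'eejj', group 1 = 'e'; at [11:15] match 'lllj', group 1 = 'l'.
With a single group, `findall` returns only what that group captured — 3 items.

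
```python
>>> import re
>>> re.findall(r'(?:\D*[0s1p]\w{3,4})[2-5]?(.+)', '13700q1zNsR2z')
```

['q1zNsR2z']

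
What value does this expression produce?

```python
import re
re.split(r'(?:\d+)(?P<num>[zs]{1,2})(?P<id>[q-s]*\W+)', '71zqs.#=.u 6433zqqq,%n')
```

['', 'z', 'qs.#=.', 'u ', 'z', 'qqq,%', 'n']

This matches one or more of a digit (non-capturing group); then 1 to 2 of one of [zs] (captured as 'num'); then zero or more of a character in [q-s], then one or more of a non-word character (captured as 'id').
Matches to split on: at [0:9] → '71zqs.#=.'; at [11:21] → '6433zqqq,%'.
`re.split` interleaves the captured-group text with the surrounding fragments.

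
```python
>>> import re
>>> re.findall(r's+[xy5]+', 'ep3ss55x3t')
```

['ss55x']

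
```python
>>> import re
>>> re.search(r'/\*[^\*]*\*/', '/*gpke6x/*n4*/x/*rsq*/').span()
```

(8, 14)

`search` walks the string left to right and returns the first match it finds.
The match spans [8:14] → '/*n4*/'.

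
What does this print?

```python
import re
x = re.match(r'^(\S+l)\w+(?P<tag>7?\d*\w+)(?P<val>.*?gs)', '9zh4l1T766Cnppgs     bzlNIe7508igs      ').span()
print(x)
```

The pattern matches anchored at the start of the string; then one or more of a non-whitespace character, then the literal 'l' (captured); then one or more of a word character; then optionally a literal '7', then zero or more of a digit, then one or more of a word character (captured as 'tag'); then zero or more of any character (lazy), then the literal 'gs' (captured as 'val').
With `match`, the pattern is implicitly anchored at the beginning.
The match spans [0:34] → '9zh4l1T766Cnppgs     bzlNIe7508igs'.
Captured: group 1 = '9zh4l', group 2 = 's', group 3 = '     bzlNIe7508igs'.

(0, 34)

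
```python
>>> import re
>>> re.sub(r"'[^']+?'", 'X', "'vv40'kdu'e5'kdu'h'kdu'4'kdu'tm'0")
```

'XkduXkduXkduXkduX0'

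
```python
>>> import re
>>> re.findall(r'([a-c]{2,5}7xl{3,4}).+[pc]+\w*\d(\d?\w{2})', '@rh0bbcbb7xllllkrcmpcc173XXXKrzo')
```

The pattern matches 2 to 5 of a character in [a-c], then the literal '7x', then 3 to 4 of the literal 'l' (captured); then one or more of any character; then one or more of one of [pc]; then zero or more of a word character, then a digit; then optionally a digit, then exactly 2 of a word character (captured).
With 2 capturing groups, `findall` returns a 2-tuple per match.

[('bbcbb7xllll', 'XX')]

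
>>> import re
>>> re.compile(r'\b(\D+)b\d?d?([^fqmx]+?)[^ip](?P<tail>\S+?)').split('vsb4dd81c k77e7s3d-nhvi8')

['', 'vs', 'd', '1', 'c k77e7s3d-nhvi8']

Lazy quantifiers expand one character at a time until the remainder of the pattern can match.
With a capturing group present, the delimiter's captured portion is kept in the result list.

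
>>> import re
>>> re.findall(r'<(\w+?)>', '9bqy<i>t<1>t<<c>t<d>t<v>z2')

['i', '1', 'c', 'd', 'v']

One capturing group, so `findall` returns just the captured substring from each match — 5 in all.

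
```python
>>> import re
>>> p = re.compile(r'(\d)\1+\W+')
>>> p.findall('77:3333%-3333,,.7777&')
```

['7', '3', '3', '7']

`\1` has to match the exact text group 1 already captured.
`findall` collects group 1 from each match (4 total).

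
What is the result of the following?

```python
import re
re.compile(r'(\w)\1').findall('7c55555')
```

A backreference is literal: `\1` must see the identical characters the first group matched.
With a single group, `findall` returns only what that group captured — 2 items.

['5', '5']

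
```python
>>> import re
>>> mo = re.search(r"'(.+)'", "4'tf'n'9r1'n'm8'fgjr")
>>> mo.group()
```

"'tf'n'9r1'n'm8'"

The match spans [1:16] → "'tf'n'9r1'n'm8'".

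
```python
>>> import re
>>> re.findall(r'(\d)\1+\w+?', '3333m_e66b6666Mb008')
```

`\1` is not a pattern — it's the concrete string captured by group 1, re-applied verbatim.
Matches: at [0:5] match '3333m', group 1 = '3'; at [7:10] match '66b', group 1 = '6'; at [10:15] match '6666M', group 1 = '6'; at [16:19] match '008', group 1 = '0'.
`findall` collects group 1 from each match (4 total).

['3', '6', '6', '0']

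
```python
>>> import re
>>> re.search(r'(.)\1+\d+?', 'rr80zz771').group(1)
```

'r'

`\1` is not a pattern — it's the concrete string captured by group 1, re-applied verbatim.
`re.search` scans for the first position where the pattern succeeds.
The match spans [0:3] → 'rr8'.
Captured: group 1 = 'r'.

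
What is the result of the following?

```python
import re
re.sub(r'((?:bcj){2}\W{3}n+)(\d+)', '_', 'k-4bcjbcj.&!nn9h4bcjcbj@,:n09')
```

'k-4_h4bcjcbj@,:n09'

Pattern: the literal 'bcj' repeated 2 times, then exactly 3 of a non-word character, then one or more of the literal 'n' (captured); then one or more of a digit (captured).
Matches: at [3:15] → 'bcjbcj.&!nn9'.
`sub` substitutes '_' at each match site.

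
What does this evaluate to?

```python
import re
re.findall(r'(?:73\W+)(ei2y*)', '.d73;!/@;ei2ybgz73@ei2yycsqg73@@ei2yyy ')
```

Pattern: the literal '73', then one or more of a non-word character (non-capturing group); then the literal 'ei2', then zero or more of the literal 'y' (captured).
Walking the string: at [2:13] match '73;!/@;ei2y', group 1 = 'ei2y'; at [16:24] match '73@ei2yy', group 1 = 'ei2yy'; at [28:38] match '73@@ei2yyy', group 1 = 'ei2yyy'.
With a single group, `findall` returns only what that group captured — 3 items.

['ei2y', 'ei2yy', 'ei2yyy']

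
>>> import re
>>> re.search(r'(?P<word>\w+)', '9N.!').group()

'9N'

The pattern matches one or more of a word character (captured as 'word').
Unlike `match`, `search` isn't anchored — it looks for the pattern anywhere in the string.
The match spans [0:2] → '9N'.
Captured: group 1 = '9N'.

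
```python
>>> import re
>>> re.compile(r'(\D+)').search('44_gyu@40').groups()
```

('_gyu@',)

The pattern matches one or more of a non-digit (captured).
Unlike `match`, `search` isn't anchored — it looks for the pattern anywhere in the string.
The match spans [2:7] → '_gyu@'.
Captured: group 1 = '_gyu@'.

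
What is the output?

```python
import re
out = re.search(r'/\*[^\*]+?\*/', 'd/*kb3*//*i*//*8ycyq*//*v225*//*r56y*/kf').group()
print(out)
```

The match spans [1:8] → '/*kb3*/'.

/*kb3*/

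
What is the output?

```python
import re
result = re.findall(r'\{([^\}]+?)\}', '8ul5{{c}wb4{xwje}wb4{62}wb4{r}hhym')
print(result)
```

['{c', 'xwje', '62', 'r']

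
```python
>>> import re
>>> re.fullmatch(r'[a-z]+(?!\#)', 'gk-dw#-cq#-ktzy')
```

None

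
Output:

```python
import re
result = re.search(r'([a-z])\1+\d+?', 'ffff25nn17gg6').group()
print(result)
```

ffff2

`\1` is not a pattern — it's the concrete string captured by group 1, re-applied verbatim.
The match spans [0:5] → 'ffff2'.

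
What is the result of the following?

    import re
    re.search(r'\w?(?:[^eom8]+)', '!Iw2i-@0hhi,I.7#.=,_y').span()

The match spans [0:21] → '!Iw2i-@0hhi,I.7#.=,_y'.

(0, 21)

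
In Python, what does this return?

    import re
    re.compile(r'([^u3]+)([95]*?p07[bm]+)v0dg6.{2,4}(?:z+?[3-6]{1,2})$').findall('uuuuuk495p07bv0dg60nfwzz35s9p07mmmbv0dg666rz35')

[('5s9', 'p07mmmb')]

2 groups means the one result is a tuple of 2 captured strings — 1 here.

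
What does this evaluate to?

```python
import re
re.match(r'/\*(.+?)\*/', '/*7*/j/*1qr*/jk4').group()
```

With `match`, the pattern is implicitly anchored at the beginning.
The match spans [0:5] → '/*7*/'.
Captured: group 1 = '7'.

'/*7*/'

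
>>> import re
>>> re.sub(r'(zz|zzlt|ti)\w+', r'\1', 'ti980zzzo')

Matches: at [0:9] → 'ti980zzzo'.
The replacement refers to a captured group, so each match is rewritten using its own captured text.

'ti'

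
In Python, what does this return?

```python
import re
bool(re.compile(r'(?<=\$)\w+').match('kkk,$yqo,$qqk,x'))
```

False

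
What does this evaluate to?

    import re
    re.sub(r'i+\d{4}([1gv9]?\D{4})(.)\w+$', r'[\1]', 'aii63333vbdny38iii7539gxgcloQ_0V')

'aii63333vbdny38[gxgcl]'

The replacement refers to a captured group, so each match is rewritten using its own captured text.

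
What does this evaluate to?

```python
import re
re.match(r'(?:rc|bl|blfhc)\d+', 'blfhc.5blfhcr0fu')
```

None

`re.match` won't scan ahead — the pattern has to work from the very first character.
Here the pattern fails at index 0, so the call returns None.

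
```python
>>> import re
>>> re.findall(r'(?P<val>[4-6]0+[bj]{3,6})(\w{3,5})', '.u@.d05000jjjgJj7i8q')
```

With 2 capturing groups, `findall` returns a 2-tuple per match.

[('5000jjj', 'gJj7i')]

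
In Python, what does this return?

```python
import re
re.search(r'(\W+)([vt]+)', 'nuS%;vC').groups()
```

('%;', 'v')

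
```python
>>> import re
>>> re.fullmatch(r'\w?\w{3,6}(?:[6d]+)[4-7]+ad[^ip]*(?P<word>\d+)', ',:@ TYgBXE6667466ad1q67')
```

None

The pattern matches optionally a word character, then 3 to 6 of a word character; then one or more of one of [6d] (non-capturing group); then one or more of a character in [4-7]; then the literal 'ad', then zero or more of any character except [ip]; then one or more of a digit (captured as 'word').
`fullmatch` succeeds only if the pattern covers the string from start to end.
Here the pattern can't cover the whole string, so the call returns None.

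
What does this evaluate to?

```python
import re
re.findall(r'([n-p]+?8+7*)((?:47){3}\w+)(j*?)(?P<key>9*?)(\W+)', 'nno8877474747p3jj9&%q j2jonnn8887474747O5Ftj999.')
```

[('nno8877', '474747p3jj9', '', '', '&%'), ('onnn8887', '474747O5Ftj999', '', '', '.')]

This matches one or more of a character in [n-p] (lazy), then one or more of a literal '8', then zero or more of a literal '7' (captured); then the literal '47' repeated 3 times, then one or more of a word character (captured); then zero or more of a literal 'j' (lazy) (captured); then zero or more of a literal '9' (lazy) (captured as 'key'); then one or more of a non-word character (captured).
Matches: at [0:20] match 'nno8877474747p3jj9&%', groups = ('nno8877', '474747p3jj9', '', '', '&%'); at [25:48] match 'onnn8887474747O5Ftj999.', groups = ('onnn8887', '474747O5Ftj999', '', '', '.').
Multiple groups make `findall` return tuples — one 5-tuple for each match.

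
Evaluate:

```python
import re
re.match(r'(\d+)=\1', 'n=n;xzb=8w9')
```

None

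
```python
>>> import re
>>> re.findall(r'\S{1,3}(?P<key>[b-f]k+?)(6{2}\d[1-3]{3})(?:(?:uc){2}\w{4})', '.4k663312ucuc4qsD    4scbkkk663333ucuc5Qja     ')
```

[('bkkk', '663333')]

The pattern matches 1 to 3 of a non-whitespace character; then a character in [b-f], then one or more of the literal 'k' (lazy) (captured as 'key'); then exactly 2 of the literal '6', then a digit, then exactly 3 of a character in [1-3] (captured); then the literal 'uc' repeated 2 times, then exactly 4 of a word character (non-capturing group).
`findall` packs the 2 group values into a tuple for every match.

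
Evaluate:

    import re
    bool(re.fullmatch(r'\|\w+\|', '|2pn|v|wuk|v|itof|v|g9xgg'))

False

`re.fullmatch` requires the pattern to consume the entire string.
Here there's no way to consume every character, so the call returns None, and `bool(None)` is False.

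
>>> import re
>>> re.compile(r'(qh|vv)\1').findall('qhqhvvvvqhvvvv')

['qh', 'vv', 'vv']

After group 1 captures some text, `\1` only succeeds where that same text appears again.
Walking the string: at [0:4] match 'qhqh', group 1 = 'qh'; at [4:8] match 'vvvv', group 1 = 'vv'; at [10:14] match 'vvvv', group 1 = 'vv'.
`findall` collects group 1 from each match (3 total).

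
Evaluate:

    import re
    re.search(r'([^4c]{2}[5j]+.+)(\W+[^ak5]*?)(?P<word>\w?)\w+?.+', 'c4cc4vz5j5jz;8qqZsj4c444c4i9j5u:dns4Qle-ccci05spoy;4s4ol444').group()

'vz5j5jz;8qqZsj4c444c4i9j5u:dns4Qle-ccci05spoy;4s4ol444'

This matches exactly 2 of any character except [4c], then one or more of one of [5j], then one or more of any character (captured); then one or more of a non-word character, then zero or more of any character except [ak5] (lazy) (captured); then optionally a word character (captured as 'word'); then one or more of a word character (lazy); then one or more of any character.
`re.search` tries every starting position until one works.
The match spans [5:59] → 'vz5j5jz;8qqZsj4c444c4i9j5u:dns4Qle-ccci05spoy;4s4ol444'.
Captured: group 1 = 'vz5j5jz;8qqZsj4c444c4i9j5u:dns4Qle-ccci05spoy', group 2 = ';', group 3 = '4'.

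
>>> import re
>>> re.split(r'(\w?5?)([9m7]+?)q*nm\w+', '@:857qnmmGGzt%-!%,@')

This matches optionally a word character, then optionally the literal '5' (captured); then one or more of one of [9m7] (lazy) (captured); then zero or more of a literal 'q', then the literal 'nm', then one or more of a word character.
With a capturing group present, the delimiter's captured portion is kept in the result list.

['@:', '85', '7', '%-!%,@']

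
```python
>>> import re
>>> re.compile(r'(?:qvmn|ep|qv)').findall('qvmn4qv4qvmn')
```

['qvmn', 'qv', 'qvmn']

Alternation tries branches left to right and keeps the first one that lets the overall match succeed at that position.
Walking the string: at [0:4] → 'qvmn'; at [5:7] → 'qv'; at [8:12] → 'qvmn'.
`findall` yields the raw match text (3 of them) because the pattern has no groups.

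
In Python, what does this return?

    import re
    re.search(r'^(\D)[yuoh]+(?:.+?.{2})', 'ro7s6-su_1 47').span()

(0, 5)

Lazy quantifiers expand one character at a time until the remainder of the pattern can match.
The match spans [0:5] → 'ro7s6'.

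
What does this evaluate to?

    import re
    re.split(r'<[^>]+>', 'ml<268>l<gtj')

['ml', 'l<gtj']

Matches to split on: at [2:7] → '<268>'.
`split` removes every match and returns the 2 fragments in between.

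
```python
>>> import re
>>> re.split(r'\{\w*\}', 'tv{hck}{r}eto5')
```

['tv', '', 'eto5']

Splitting on the pattern gives 3 pieces.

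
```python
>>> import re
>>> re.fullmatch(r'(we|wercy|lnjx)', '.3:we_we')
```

`fullmatch` succeeds only if the pattern covers the string from start to end.
Here the string isn't matched end-to-end, so the call returns None.

None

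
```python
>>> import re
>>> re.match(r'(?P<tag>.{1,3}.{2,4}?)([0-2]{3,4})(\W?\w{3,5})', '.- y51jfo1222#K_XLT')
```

None

`match` is anchored at position 0; if the pattern doesn't fit there, it returns None.
Here position 0 doesn't satisfy it, so the call returns None.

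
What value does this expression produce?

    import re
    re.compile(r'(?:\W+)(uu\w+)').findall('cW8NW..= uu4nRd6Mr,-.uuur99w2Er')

['uu4nRd6Mr', 'uuur99w2Er']

Pattern: one or more of a non-word character (non-capturing group); then the literal 'uu', then one or more of a word character (captured).
Scanning left to right: at [5:18] match '..= uu4nRd6Mr', group 1 = 'uu4nRd6Mr'; at [18:31] match ',-.uuur99w2Er', group 1 = 'uuur99w2Er'.
One capturing group, so `findall` returns just the captured substring from each match — 2 in all.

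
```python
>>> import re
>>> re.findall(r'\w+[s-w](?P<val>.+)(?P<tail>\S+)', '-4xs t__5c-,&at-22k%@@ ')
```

[(' t__5c-,&at-22k%@', '@')]

`findall` packs the 2 group values into a tuple for every match.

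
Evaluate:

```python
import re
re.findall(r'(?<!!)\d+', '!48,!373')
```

['8', '73']

The negative lookahead/lookbehind blocks any match where the forbidden context is present.
No capturing groups, so `findall` returns the 2 full match strings.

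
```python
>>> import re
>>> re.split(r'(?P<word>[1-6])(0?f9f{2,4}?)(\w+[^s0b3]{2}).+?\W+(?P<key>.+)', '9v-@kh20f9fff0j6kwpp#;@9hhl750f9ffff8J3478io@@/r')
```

Because the quantifier is non-greedy, it stops expanding at the earliest point where the rest of the pattern can succeed.
With a capturing group present, the delimiter's captured portion is kept in the result list.

['9v-@kh', '2', '0f9ff', 'f0j6kwpp#;', 'r', '']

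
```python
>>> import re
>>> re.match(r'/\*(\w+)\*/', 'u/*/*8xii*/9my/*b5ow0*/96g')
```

None

With `match`, the pattern is implicitly anchored at the beginning.
Here the pattern fails at index 0, so the call returns None.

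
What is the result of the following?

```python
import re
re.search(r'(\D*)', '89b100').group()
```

''

The pattern matches zero or more of a non-digit (captured).
The match spans [0:0] → ''.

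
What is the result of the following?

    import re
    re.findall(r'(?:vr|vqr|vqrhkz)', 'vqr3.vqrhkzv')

Alternation tries branches left to right and keeps the first one that lets the overall match succeed at that position.
`findall` yields the raw match text (2 of them) because the pattern has no groups.

['vqr', 'vqr']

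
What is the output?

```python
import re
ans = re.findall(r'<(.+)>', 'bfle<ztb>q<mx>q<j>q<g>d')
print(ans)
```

['ztb>q<mx>q<j>q<g']

Matches: at [4:22] match '<ztb>q<mx>q<j>q<g>', group 1 = 'ztb>q<mx>q<j>q<g'.
One capturing group, so `findall` returns just the captured substring from the one match — 1 in all.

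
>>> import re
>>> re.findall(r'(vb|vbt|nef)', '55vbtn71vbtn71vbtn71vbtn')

['vb', 'vb', 'vb', 'vb']

Branches in `(...|...)` are attempted left-to-right; the first branch that allows the whole pattern to succeed is taken.
Scanning left to right: at [2:4] match 'vb', group 1 = 'vb'; at [8:10] match 'vb', group 1 = 'vb'; at [14:16] match 'vb', group 1 = 'vb'; at [20:22] match 'vb', group 1 = 'vb'.
One capturing group, so `findall` returns just the captured substring from each match — 4 in all.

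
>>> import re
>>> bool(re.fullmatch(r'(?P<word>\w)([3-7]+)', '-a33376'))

False

For `fullmatch`, every character of the input must be accounted for by the pattern.
Here the string isn't matched end-to-end, so the call returns None, and `bool(None)` is False.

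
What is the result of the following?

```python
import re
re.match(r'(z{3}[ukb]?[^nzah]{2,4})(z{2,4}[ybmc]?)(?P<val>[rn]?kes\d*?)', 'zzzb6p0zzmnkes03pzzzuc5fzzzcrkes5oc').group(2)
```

'zzm'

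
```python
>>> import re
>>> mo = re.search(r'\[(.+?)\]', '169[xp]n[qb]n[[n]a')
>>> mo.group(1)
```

'xp'

The match spans [3:7] → '[xp]'.
Captured: group 1 = 'xp'.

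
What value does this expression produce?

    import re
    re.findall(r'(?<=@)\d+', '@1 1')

['1']

Lookahead/lookbehind check context without consuming it, so the matched span excludes the asserted characters.
`findall` yields the raw match text (1 of them) because the pattern has no groups.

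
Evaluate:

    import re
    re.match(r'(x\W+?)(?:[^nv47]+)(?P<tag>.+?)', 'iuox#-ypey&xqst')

`match` is anchored at position 0; if the pattern doesn't fit there, it returns None.
Here position 0 doesn't satisfy it, so the call returns None.

None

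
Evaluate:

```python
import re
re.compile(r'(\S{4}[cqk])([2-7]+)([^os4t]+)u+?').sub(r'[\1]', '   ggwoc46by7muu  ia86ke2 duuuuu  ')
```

'   [ggwoc]  '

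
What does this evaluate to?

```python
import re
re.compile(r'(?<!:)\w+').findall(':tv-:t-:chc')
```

['v', 'hc']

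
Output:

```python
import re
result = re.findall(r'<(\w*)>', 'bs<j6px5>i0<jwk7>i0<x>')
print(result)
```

['j6px5', 'jwk7', 'x']

With a single group, `findall` returns only what that group captured — 3 items.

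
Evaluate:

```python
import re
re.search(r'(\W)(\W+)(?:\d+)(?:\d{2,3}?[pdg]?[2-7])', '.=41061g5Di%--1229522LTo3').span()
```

(0, 9)

Pattern: a non-word character (captured); then one or more of a non-word character (captured); then one or more of a digit (non-capturing group); then 2 to 3 of a digit (lazy), then optionally one of [pdg], then a character in [2-7] (non-capturing group).
The match spans [0:9] → '.=41061g5'.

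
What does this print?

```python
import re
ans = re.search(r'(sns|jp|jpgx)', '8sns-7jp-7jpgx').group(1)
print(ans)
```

sns

The match spans [1:4] → 'sns'.
Captured: group 1 = 'sns'.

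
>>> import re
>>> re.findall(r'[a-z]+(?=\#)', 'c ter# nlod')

Because the assertion is zero-width, the text it checks is not consumed and won't appear in the result.
Walking the string: at [2:5] → 'ter'.
No capturing groups, so `findall` returns the 1 full match string.

['ter']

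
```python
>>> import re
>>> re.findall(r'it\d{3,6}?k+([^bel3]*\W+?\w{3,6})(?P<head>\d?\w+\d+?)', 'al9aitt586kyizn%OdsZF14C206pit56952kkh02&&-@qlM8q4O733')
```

[('h02&&-@qlM8q4', 'O733')]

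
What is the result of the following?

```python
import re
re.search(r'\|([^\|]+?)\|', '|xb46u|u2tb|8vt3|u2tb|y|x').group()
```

'|xb46u|'

`re.search` tries every starting position until one works.
The match spans [0:7] → '|xb46u|'.
Captured: group 1 = 'xb46u'.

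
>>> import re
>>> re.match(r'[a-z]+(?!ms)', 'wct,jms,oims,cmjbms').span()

(0, 3)

`match` is anchored at position 0; if the pattern doesn't fit there, it returns None.
The match spans [0:3] → 'wct'.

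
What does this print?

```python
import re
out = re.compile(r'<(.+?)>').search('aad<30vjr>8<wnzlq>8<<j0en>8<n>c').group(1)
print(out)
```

Unlike `match`, `search` isn't anchored — it looks for the pattern anywhere in the string.
The match spans [3:10] → '<30vjr>'.
Captured: group 1 = '30vjr'.

30vjr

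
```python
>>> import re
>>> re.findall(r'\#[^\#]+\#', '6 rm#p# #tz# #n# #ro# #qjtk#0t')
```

['#p#', '#tz#', '#n#', '#ro#', '#qjtk#']

With no groups in the pattern, `findall` gives back each whole match — 5 here.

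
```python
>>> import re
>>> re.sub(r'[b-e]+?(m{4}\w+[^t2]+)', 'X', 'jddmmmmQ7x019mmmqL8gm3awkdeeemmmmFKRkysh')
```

'jX'

This matches one or more of a character in [b-e] (lazy); then exactly 4 of the literal 'm', then one or more of a word character, then one or more of any character except [t2] (captured).
Each match is replaced by 'X'.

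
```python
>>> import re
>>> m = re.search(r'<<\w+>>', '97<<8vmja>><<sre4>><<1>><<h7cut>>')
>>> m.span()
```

(2, 11)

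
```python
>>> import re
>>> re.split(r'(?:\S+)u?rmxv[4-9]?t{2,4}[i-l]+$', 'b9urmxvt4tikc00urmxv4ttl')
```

This matches one or more of a non-whitespace character (non-capturing group); then optionally the literal 'u', then a literal 'r', then the literal 'mxv'; then optionally a character in [4-9], then 2 to 4 of the literal 't'; then one or more of a character in [i-l]; then anchored at the end.
Each match becomes a cut point; 2 segments remain.

['', '']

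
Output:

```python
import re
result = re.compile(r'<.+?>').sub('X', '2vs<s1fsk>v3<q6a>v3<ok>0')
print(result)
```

2vsXv3Xv3X0

Every occurrence is swapped for 'X'.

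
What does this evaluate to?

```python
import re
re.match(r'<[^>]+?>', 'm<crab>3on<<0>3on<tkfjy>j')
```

`re.match` won't scan ahead — the pattern has to work from the very first character.
Here the string doesn't start with a match, so the call returns None.

None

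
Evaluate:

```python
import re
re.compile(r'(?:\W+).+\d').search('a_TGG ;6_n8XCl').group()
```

' ;6_n8'

Pattern: one or more of a non-word character (non-capturing group); then one or more of any character, then a digit.
`search` walks the string left to right and returns the first match it finds.
The match spans [5:11] → ' ;6_n8'.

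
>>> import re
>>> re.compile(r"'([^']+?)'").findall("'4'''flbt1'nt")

['4', 'flbt1']

Walking the string: at [0:3] match "'4'", group 1 = '4'; at [4:11] match "'flbt1'", group 1 = 'flbt1'.
With a single group, `findall` returns only what that group captured — 2 items.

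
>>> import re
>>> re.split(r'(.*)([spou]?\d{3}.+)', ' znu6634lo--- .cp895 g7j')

This matches zero or more of any character (captured); then optionally one of [spou], then exactly 3 of a digit, then one or more of any character (captured).
Matches to split on: at [0:24] → ' znu6634lo--- .cp895 g7j'.
Because the pattern has a capturing group, `split` also inserts each captured text between the pieces.

['', ' znu6634lo--- .cp', '895 g7j', '']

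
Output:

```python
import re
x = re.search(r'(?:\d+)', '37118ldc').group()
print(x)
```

37118

Pattern: one or more of a digit (non-capturing group).
The match spans [0:5] → '37118'.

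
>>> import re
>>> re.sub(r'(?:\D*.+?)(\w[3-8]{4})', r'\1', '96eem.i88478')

'i88478'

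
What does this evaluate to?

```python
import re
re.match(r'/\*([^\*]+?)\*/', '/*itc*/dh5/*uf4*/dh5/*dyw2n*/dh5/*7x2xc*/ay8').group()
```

'/*itc*/'

`re.match` won't scan ahead — the pattern has to work from the very first character.
The match spans [0:7] → '/*itc*/'.
Captured: group 1 = 'itc'.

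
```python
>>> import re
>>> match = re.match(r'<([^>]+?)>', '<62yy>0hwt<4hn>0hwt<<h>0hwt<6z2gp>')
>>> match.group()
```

'<62yy>'

With `match`, the pattern is implicitly anchored at the beginning.
The match spans [0:6] → '<62yy>'.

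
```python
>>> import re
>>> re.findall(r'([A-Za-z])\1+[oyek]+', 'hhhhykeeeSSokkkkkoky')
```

After group 1 captures some text, `\1` only succeeds where that same text appears again.
One capturing group, so `findall` returns just the captured substring from each match — 2 in all.

['h', 'S']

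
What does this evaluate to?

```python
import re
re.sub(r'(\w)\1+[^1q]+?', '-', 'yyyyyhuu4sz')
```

'--sz'

A backreference is literal: `\1` must see the identical characters the first group matched.
Matches: at [0:6] → 'yyyyyh'; at [6:9] → 'uu4'.
Each match is replaced by '-'.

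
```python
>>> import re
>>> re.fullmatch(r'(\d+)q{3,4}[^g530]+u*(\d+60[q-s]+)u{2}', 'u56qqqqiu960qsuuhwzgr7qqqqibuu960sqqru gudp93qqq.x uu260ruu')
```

The pattern matches one or more of a digit (captured); then 3 to 4 of a literal 'q', then one or more of any character except [g530], then zero or more of a literal 'u'; then one or more of a digit, then the literal '60', then one or more of a character in [q-s] (captured); then exactly 2 of a literal 'u'.
`fullmatch` succeeds only if the pattern covers the string from start to end.
Here the string isn't matched end-to-end, so the call returns None.

None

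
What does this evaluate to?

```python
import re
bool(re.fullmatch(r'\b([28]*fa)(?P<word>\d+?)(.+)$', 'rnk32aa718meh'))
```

False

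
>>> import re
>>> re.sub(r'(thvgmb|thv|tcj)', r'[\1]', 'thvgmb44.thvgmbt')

The regex engine tests alternatives in the order written; an earlier branch that matches wins even if a later one would match more.
Matches: at [0:6] → 'thvgmb'; at [9:15] → 'thvgmb'.
The replacement refers to a captured group, so each match is rewritten using its own captured text.

'[thvgmb]44.[thvgmb]t'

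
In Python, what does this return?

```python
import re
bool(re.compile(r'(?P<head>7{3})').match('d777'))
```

False

`re.match` won't scan ahead — the pattern has to work from the very first character.
Here the string doesn't start with a match, so the call returns None, and `bool(None)` is False.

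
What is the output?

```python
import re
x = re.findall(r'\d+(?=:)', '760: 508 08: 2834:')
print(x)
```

['760', '08', '2834']

The positive lookaround only admits positions where the adjacent text matches; those characters stay outside the span.
No capturing groups, so `findall` returns the 3 full match strings.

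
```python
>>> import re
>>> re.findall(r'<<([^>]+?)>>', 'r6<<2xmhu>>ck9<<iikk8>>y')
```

['2xmhu', 'iikk8']

Because there's exactly one group, `findall` drops the full match and keeps group 1 from each hit.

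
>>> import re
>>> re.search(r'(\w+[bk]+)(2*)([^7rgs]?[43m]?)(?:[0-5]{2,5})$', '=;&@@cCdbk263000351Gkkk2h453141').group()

'cCdbk263000351Gkkk2h453141'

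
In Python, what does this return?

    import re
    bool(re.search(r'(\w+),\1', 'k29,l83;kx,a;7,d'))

The backreference `\1` re-matches whatever the first group consumed, character for character.
Unlike `match`, `search` isn't anchored — it looks for the pattern anywhere in the string.
Here nothing in the string fits, so the call returns None, and `bool(None)` is False.

False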